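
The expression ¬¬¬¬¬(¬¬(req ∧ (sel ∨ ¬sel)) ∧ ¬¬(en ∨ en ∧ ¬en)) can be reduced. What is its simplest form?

¬¬¬¬¬(¬¬(req ∧ (sel ∨ ¬sel)) ∧ ¬¬(en ∨ en ∧ ¬en))
= ¬¬¬¬¬(¬¬(req ∧ (sel ∨ ¬sel)) ∧ ¬¬en)   (complement / identity)
= ¬¬¬¬¬(¬¬req ∧ ¬¬en)   (complement / identity)
= ¬¬¬(¬¬req ∧ ¬¬en)   (double negation)
= ¬(¬¬req ∧ ¬¬en)   (double negation)
= ¬req ∨ ¬en   (De Morgan)

¬req ∨ ¬en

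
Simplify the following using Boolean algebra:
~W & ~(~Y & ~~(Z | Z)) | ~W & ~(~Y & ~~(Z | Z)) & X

~W & ~(~Y & ~~(Z | Z)) | ~W & ~(~Y & ~~(Z | Z)) & X
= ~W & ~(~Y & ~~(Z | Z))   — absorption
= ~W & (Y | ~(Z | Z))   — De Morgan
= ~W & (Y | ~Z)   — idempotence

~W & (Y | ~Z)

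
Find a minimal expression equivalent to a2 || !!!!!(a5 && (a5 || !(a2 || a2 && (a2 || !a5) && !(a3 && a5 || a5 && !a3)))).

a2 || !a5

a2 || !!!!!(a5 && (a5 || !(a2 || a2 && (a2 || !a5) && !(a3 && a5 || a5 && !a3))))
= a2 || !!!!!(a5 && (a5 || !(a2 || a2 && (a2 || !a5) && !a5)))   — distribution
= a2 || !!!!!(a5 && (a5 || !(a2 || a2 && !a5)))   — absorption
= a2 || !!!(a5 && (a5 || !(a2 || a2 && !a5)))   — double negation
= a2 || !!!(a5 && (a5 || !a2))   — absorption
= a2 || !!!a5   — absorption
= a2 || !a5   — double negation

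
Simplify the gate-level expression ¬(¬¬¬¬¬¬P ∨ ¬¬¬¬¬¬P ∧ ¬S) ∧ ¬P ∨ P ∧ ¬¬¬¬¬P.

¬P

¬(¬¬¬¬¬¬P ∨ ¬¬¬¬¬¬P ∧ ¬S) ∧ ¬P ∨ P ∧ ¬¬¬¬¬P
= ¬¬¬¬¬¬¬P ∧ ¬P ∨ P ∧ ¬¬¬¬¬P   — absorption
= ¬¬¬¬¬¬¬P ∧ ¬P ∨ P ∧ ¬¬¬P   — double negation
= ¬¬¬¬¬P ∧ ¬P ∨ P ∧ ¬¬¬P   — double negation
= ¬¬¬P ∧ ¬P ∨ P ∧ ¬¬¬P   — double negation
= ¬¬¬P   — distribution
= ¬P   — double negation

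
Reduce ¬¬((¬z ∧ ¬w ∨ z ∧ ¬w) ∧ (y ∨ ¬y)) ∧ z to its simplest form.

¬w ∧ z

¬¬((¬z ∧ ¬w ∨ z ∧ ¬w) ∧ (y ∨ ¬y)) ∧ z
= ¬¬(¬w ∧ (y ∨ ¬y)) ∧ z   — distribution
= ¬¬¬w ∧ z   — complement / identity
= ¬w ∧ z   — double negation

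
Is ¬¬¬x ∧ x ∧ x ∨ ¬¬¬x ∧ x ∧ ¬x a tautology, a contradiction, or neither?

¬¬¬x ∧ x ∧ x ∨ ¬¬¬x ∧ x ∧ ¬x
= ¬¬¬x ∧ x
= ¬x ∧ x
= False

contradiction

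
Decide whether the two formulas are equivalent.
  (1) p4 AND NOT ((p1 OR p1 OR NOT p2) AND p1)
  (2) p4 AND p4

No

E1: p4 AND NOT ((p1 OR p1 OR NOT p2) AND p1)
    = p4 AND NOT ((p1 OR NOT p2) AND p1)
    = p4 AND NOT p1
E2: p4 AND p4
    = p4
These differ: at p1=1, p2=0, p4=1, E1 = 0 but E2 = 1.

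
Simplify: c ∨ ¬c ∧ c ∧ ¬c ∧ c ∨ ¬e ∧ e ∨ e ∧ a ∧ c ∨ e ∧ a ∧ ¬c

c ∨ e ∧ a

c ∨ ¬c ∧ c ∧ ¬c ∧ c ∨ ¬e ∧ e ∨ e ∧ a ∧ c ∨ e ∧ a ∧ ¬c
= c ∨ ¬c ∧ c ∧ ¬c ∧ c ∨ ¬e ∧ e ∨ e ∧ a   (distribution)
= c ∨ ¬c ∧ c ∧ ¬c ∧ c ∨ e ∧ a   (complement / identity)
= c ∨ ¬c ∧ c ∨ e ∧ a   (idempotence)
= c ∨ e ∧ a   (complement / identity)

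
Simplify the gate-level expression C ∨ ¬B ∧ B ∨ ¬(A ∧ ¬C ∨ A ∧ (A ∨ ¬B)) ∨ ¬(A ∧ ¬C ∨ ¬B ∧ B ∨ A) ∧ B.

C ∨ ¬B ∧ B ∨ ¬(A ∧ ¬C ∨ A ∧ (A ∨ ¬B)) ∨ ¬(A ∧ ¬C ∨ ¬B ∧ B ∨ A) ∧ B
= C ∨ ¬B ∧ B ∨ ¬(A ∧ ¬C ∨ A ∧ (A ∨ ¬B)) ∨ ¬(A ∧ ¬C ∨ A) ∧ B   — complement / identity
= C ∨ ¬(A ∧ ¬C ∨ A ∧ (A ∨ ¬B)) ∨ ¬(A ∧ ¬C ∨ A) ∧ B   — complement / identity
= C ∨ ¬(A ∧ ¬C ∨ A) ∨ ¬(A ∧ ¬C ∨ A) ∧ B   — absorption
= C ∨ ¬(A ∧ ¬C ∨ A)   — absorption
= C ∨ ¬A   — absorption

C ∨ ¬A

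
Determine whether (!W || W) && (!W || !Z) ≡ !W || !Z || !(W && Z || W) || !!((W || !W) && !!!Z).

Yes

E1: (!W || W) && (!W || !Z)
    = !W || !Z   — complement / identity
E2: !W || !Z || !(W && Z || W) || !!((W || !W) && !!!Z)
    = !W || !Z || !(W && Z || W) || !!!!!Z   — complement / identity
    = !W || !Z || !W || !!!!!Z   — absorption
    = !W || !Z || !W || !!!Z   — double negation
    = !W || !Z || !W || !Z   — double negation
    = !W || !Z   — idempotence
Both reduce to !W || !Z, so they are equivalent.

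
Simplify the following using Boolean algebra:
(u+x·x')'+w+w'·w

(u+x·x')'+w+w'·w
= (u+x·x')'+w   (complement / identity)
= u'+w   (complement / identity)

u'+w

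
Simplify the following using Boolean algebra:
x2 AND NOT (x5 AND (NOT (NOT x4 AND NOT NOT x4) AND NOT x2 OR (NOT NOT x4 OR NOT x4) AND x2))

x2 AND NOT (x5 AND (NOT (NOT x4 AND NOT NOT x4) AND NOT x2 OR (NOT NOT x4 OR NOT x4) AND x2))
= x2 AND NOT (x5 AND ((x4 OR NOT x4) AND NOT x2 OR (NOT NOT x4 OR NOT x4) AND x2))   (De Morgan)
= x2 AND NOT (x5 AND ((x4 OR NOT x4) AND NOT x2 OR (x4 OR NOT x4) AND x2))   (double negation)
= x2 AND NOT (x5 AND (x4 OR NOT x4))   (distribution)
= x2 AND NOT x5   (complement / identity)

x2 AND NOT x5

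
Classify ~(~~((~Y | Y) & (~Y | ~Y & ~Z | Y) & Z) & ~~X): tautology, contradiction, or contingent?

contingent

~(~~((~Y | Y) & (~Y | ~Y & ~Z | Y) & Z) & ~~X)
= ~((~Y | Y) & (~Y | ~Y & ~Z | Y) & Z) | ~X   — De Morgan
= ~((~Y | ~Y & ~Z | Y) & Z) | ~X   — complement / identity
= ~((~Y | Y) & Z) | ~X   — absorption
= ~Z | ~X   — complement / identity
This depends on X, Z, so it is not a constant.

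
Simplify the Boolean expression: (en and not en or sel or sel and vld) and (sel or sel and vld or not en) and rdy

(en and not en or sel or sel and vld) and (sel or sel and vld or not en) and rdy
= (sel or sel and vld) and (sel or sel and vld or not en) and rdy   (complement / identity)
= (sel or sel and vld) and rdy   (absorption)
= sel and rdy   (absorption)

sel and rdy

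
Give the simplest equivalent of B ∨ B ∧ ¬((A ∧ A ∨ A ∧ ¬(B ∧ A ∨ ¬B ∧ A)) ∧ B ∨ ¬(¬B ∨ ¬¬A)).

B ∨ B ∧ ¬((A ∧ A ∨ A ∧ ¬(B ∧ A ∨ ¬B ∧ A)) ∧ B ∨ ¬(¬B ∨ ¬¬A))
= B ∨ B ∧ ¬((A ∧ A ∨ A ∧ ¬A) ∧ B ∨ ¬(¬B ∨ ¬¬A))   [distribution]
= B ∨ B ∧ ¬(A ∧ B ∨ ¬(¬B ∨ ¬¬A))   [distribution]
= B ∨ B ∧ ¬(A ∧ B ∨ B ∧ ¬A)   [De Morgan]
= B ∨ B ∧ ¬B   [distribution]
= B   [complement / identity]

B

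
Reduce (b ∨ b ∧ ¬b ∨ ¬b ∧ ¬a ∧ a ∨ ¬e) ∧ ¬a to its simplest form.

(b ∨ b ∧ ¬b ∨ ¬b ∧ ¬a ∧ a ∨ ¬e) ∧ ¬a
= (b ∨ (b ∨ ¬a ∧ a) ∧ ¬b ∨ ¬e) ∧ ¬a   [distribution]
= (b ∨ b ∧ ¬b ∨ ¬e) ∧ ¬a   [complement / identity]
= (b ∨ ¬e) ∧ ¬a   [complement / identity]

(b ∨ ¬e) ∧ ¬a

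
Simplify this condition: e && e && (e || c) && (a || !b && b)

e && a

e && e && (e || c) && (a || !b && b)
= e && e && (a || !b && b)
= e && e && a
= e && a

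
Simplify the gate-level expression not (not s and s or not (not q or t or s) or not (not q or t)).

not (not s and s or not (not q or t or s) or not (not q or t))
= not (not (not q or t or s) or not (not q or t))
= (not q or t or s) and (not q or t)
= not q or t

not q or t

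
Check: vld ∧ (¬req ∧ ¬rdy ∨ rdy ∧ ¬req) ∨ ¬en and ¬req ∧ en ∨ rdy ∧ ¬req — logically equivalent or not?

No

E1: vld ∧ (¬req ∧ ¬rdy ∨ rdy ∧ ¬req) ∨ ¬en
    = vld ∧ ¬req ∨ ¬en   — distribution
E2: ¬req ∧ en ∨ rdy ∧ ¬req
    = ¬req ∧ (en ∨ rdy)   — distribution
These differ: at en=0, rdy=0, req=0, vld=0, E1 = 1 but E2 = 0.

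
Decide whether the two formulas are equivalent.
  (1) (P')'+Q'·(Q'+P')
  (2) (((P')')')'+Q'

Yes

E1: (P')'+Q'·(Q'+P')
    = (P')'+Q'   (absorption)
    = P+Q'   (double negation)
E2: (((P')')')'+Q'
    = (P')'+Q'   (double negation)
    = P+Q'   (double negation)
Both reduce to P+Q', so they are equivalent.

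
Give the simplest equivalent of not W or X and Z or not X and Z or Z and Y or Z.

not W or Z

not W or X and Z or not X and Z or Z and Y or Z
= not W or Z or Z and Y or Z   [distribution]
= not W or Z or Z   [absorption]
= not W or Z   [idempotence]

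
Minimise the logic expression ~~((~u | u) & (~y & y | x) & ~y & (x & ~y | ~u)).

x & ~y

~~((~u | u) & (~y & y | x) & ~y & (x & ~y | ~u))
= ~~((~u | u) & x & ~y & (x & ~y | ~u))   — complement / identity
= ~~(x & ~y & (x & ~y | ~u))   — complement / identity
= x & ~y & (x & ~y | ~u)   — double negation
= x & ~y   — absorption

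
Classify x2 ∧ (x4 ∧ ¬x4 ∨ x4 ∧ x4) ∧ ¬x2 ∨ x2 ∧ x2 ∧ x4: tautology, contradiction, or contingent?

contingent

x2 ∧ (x4 ∧ ¬x4 ∨ x4 ∧ x4) ∧ ¬x2 ∨ x2 ∧ x2 ∧ x4
= x2 ∧ x4 ∧ ¬x2 ∨ x2 ∧ x2 ∧ x4   — distribution
= x2 ∧ x4   — distribution
This depends on x2, x4, so it is not a constant.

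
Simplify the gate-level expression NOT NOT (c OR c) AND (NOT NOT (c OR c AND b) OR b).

NOT NOT (c OR c) AND (NOT NOT (c OR c AND b) OR b)
= NOT NOT (c OR c) AND (NOT NOT c OR b)   — absorption
= NOT NOT c AND (NOT NOT c OR b)   — idempotence
= NOT NOT c   — absorption
= c   — double negation

c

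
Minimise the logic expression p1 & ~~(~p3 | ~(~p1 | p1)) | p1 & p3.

p1

p1 & ~~(~p3 | ~(~p1 | p1)) | p1 & p3
= p1 & ~(p3 & (~p1 | p1)) | p1 & p3   (De Morgan)
= p1 & ~p3 | p1 & p3   (complement / identity)
= p1   (distribution)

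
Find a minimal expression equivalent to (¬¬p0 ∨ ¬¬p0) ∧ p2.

p0 ∧ p2

(¬¬p0 ∨ ¬¬p0) ∧ p2
= ¬¬p0 ∧ p2   — idempotence
= p0 ∧ p2   — double negation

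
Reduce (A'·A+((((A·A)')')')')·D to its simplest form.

A·D

(A'·A+((((A·A)')')')')·D
= (A'·A+((A·A)')')·D   [double negation]
= (A'·A+A·A)·D   [double negation]
= A·D   [distribution]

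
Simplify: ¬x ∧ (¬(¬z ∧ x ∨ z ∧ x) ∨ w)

¬x

¬x ∧ (¬(¬z ∧ x ∨ z ∧ x) ∨ w)
= ¬x ∧ (¬x ∨ w)   (distribution)
= ¬x   (absorption)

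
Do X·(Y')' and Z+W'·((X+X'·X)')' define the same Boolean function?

No

E1: X·(Y')'
    = X·Y
E2: Z+W'·((X+X'·X)')'
    = Z+W'·(X')'
    = Z+W'·X
These differ: at W=0, X=1, Y=0, Z=1, E1 = 0 but E2 = 1.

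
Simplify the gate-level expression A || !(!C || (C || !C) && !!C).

A

A || !(!C || (C || !C) && !!C)
= A || !(!C || !!C)
= A || C && !C
= A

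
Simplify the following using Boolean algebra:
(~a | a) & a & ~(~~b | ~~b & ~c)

(~a | a) & a & ~(~~b | ~~b & ~c)
= a & ~(~~b | ~~b & ~c)   (complement / identity)
= a & ~~~b   (absorption)
= a & ~b   (double negation)

a & ~b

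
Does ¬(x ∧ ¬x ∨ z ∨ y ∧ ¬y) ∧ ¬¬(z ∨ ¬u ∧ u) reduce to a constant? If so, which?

¬(x ∧ ¬x ∨ z ∨ y ∧ ¬y) ∧ ¬¬(z ∨ ¬u ∧ u)
= ¬(x ∧ ¬x ∨ z ∨ y ∧ ¬y) ∧ ¬¬z   — complement / identity
= ¬(z ∨ y ∧ ¬y) ∧ ¬¬z   — complement / identity
= ¬z ∧ ¬¬z   — complement / identity
= ¬z ∧ z   — double negation
= False   — complement

yes, False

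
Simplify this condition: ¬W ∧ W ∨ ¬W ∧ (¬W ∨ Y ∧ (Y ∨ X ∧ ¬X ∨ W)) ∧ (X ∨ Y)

¬W ∧ W ∨ ¬W ∧ (¬W ∨ Y ∧ (Y ∨ X ∧ ¬X ∨ W)) ∧ (X ∨ Y)
= ¬W ∧ W ∨ ¬W ∧ (¬W ∨ Y ∧ (Y ∨ W)) ∧ (X ∨ Y)   (complement / identity)
= ¬W ∧ (¬W ∨ Y ∧ (Y ∨ W)) ∧ (X ∨ Y)   (complement / identity)
= ¬W ∧ (¬W ∨ Y) ∧ (X ∨ Y)   (absorption)
= ¬W ∧ (X ∨ Y)   (absorption)

¬W ∧ (X ∨ Y)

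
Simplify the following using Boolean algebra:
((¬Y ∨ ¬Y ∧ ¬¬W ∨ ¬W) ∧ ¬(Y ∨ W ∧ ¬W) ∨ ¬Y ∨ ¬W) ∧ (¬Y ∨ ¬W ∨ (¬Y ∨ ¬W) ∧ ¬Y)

¬Y ∨ ¬W

((¬Y ∨ ¬Y ∧ ¬¬W ∨ ¬W) ∧ ¬(Y ∨ W ∧ ¬W) ∨ ¬Y ∨ ¬W) ∧ (¬Y ∨ ¬W ∨ (¬Y ∨ ¬W) ∧ ¬Y)
= ¬Y ∨ ¬W ∨ (¬Y ∨ ¬Y ∧ ¬¬W ∨ ¬W) ∧ ¬(Y ∨ W ∧ ¬W) ∧ (¬Y ∨ ¬W) ∧ ¬Y   [distribution]
= ¬Y ∨ ¬W ∨ (¬Y ∨ ¬Y ∧ W ∨ ¬W) ∧ ¬(Y ∨ W ∧ ¬W) ∧ (¬Y ∨ ¬W) ∧ ¬Y   [double negation]
= ¬Y ∨ ¬W ∨ (¬Y ∨ ¬Y ∧ W ∨ ¬W) ∧ ¬Y ∧ (¬Y ∨ ¬W) ∧ ¬Y   [complement / identity]
= ¬Y ∨ ¬W ∨ (¬Y ∨ ¬W) ∧ ¬Y ∧ (¬Y ∨ ¬W) ∧ ¬Y   [absorption]
= ¬Y ∨ ¬W ∨ (¬Y ∨ ¬W) ∧ ¬Y   [idempotence]
= ¬Y ∨ ¬W   [absorption]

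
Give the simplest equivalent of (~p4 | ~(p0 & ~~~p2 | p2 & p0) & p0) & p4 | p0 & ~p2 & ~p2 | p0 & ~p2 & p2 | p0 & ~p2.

p0 & ~p2

(~p4 | ~(p0 & ~~~p2 | p2 & p0) & p0) & p4 | p0 & ~p2 & ~p2 | p0 & ~p2 & p2 | p0 & ~p2
= (~p4 | ~(p0 & ~p2 | p2 & p0) & p0) & p4 | p0 & ~p2 & ~p2 | p0 & ~p2 & p2 | p0 & ~p2   (double negation)
= (~p4 | ~(p0 & ~p2 | p2 & p0) & p0) & p4 | p0 & ~p2 | p0 & ~p2   (distribution)
= (~p4 | ~(p0 & ~p2 | p2 & p0) & p0) & p4 | p0 & ~p2   (idempotence)
= (~p4 | ~p0 & p0) & p4 | p0 & ~p2   (distribution)
= ~p4 & p4 | p0 & ~p2   (complement / identity)
= p0 & ~p2   (complement / identity)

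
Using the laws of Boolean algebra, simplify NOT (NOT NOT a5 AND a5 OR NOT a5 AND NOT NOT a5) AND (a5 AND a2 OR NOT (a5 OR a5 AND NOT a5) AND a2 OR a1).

NOT a5 AND (a2 OR a1)

NOT (NOT NOT a5 AND a5 OR NOT a5 AND NOT NOT a5) AND (a5 AND a2 OR NOT (a5 OR a5 AND NOT a5) AND a2 OR a1)
= NOT NOT NOT a5 AND (a5 AND a2 OR NOT (a5 OR a5 AND NOT a5) AND a2 OR a1)
= NOT NOT NOT a5 AND (a5 AND a2 OR NOT a5 AND a2 OR a1)
= NOT a5 AND (a5 AND a2 OR NOT a5 AND a2 OR a1)
= NOT a5 AND (a2 OR a1)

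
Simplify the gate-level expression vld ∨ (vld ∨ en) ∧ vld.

vld ∨ (vld ∨ en) ∧ vld
= vld ∨ vld   [absorption]
= vld   [idempotence]

vld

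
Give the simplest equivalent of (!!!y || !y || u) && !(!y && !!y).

(!!!y || !y || u) && !(!y && !!y)
= (!y || !y || u) && !(!y && !!y)   (double negation)
= (!y || !y || u) && (y || !y)   (De Morgan)
= !y || !y || u   (complement / identity)
= !y || u   (idempotence)

!y || u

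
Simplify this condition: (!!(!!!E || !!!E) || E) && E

E

(!!(!!!E || !!!E) || E) && E
= (!!!E || !!!E || E) && E   (double negation)
= (!!!E || E) && E   (idempotence)
= (!E || E) && E   (double negation)
= E   (complement / identity)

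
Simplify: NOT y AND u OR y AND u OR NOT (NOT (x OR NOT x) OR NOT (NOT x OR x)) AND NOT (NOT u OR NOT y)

NOT y AND u OR y AND u OR NOT (NOT (x OR NOT x) OR NOT (NOT x OR x)) AND NOT (NOT u OR NOT y)
= NOT y AND u OR y AND u OR (x OR NOT x) AND (NOT x OR x) AND NOT (NOT u OR NOT y)
= NOT y AND u OR y AND u OR (x OR NOT x) AND (NOT x OR x) AND u AND y
= NOT y AND u OR y AND u OR (x OR NOT x) AND u AND y
= NOT y AND u OR y AND u OR u AND y
= u OR u AND y
= u

u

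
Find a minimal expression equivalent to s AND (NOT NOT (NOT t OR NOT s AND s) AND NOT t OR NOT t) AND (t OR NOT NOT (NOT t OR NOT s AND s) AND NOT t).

s AND NOT t

s AND (NOT NOT (NOT t OR NOT s AND s) AND NOT t OR NOT t) AND (t OR NOT NOT (NOT t OR NOT s AND s) AND NOT t)
= s AND (NOT t AND t OR NOT NOT (NOT t OR NOT s AND s) AND NOT t)   [distribution]
= s AND (NOT t AND t OR (NOT t OR NOT s AND s) AND NOT t)   [double negation]
= s AND (NOT t AND t OR NOT t AND NOT t)   [complement / identity]
= s AND NOT t   [distribution]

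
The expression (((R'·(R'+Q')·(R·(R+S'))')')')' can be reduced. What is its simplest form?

R

(((R'·(R'+Q')·(R·(R+S'))')')')'
= (((R'·(R'+Q')·R')')')'   [absorption]
= (((R'·R')')')'   [absorption]
= ((R+R)')'   [De Morgan]
= R+R   [double negation]
= R   [idempotence]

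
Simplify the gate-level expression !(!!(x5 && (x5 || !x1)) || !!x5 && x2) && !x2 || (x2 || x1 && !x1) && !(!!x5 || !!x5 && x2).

!(!!(x5 && (x5 || !x1)) || !!x5 && x2) && !x2 || (x2 || x1 && !x1) && !(!!x5 || !!x5 && x2)
= !(!!(x5 && (x5 || !x1)) || !!x5 && x2) && !x2 || x2 && !(!!x5 || !!x5 && x2)   (complement / identity)
= !(!!x5 || !!x5 && x2) && !x2 || x2 && !(!!x5 || !!x5 && x2)   (absorption)
= !(!!x5 || !!x5 && x2)   (distribution)
= !!!x5   (absorption)
= !x5   (double negation)

!x5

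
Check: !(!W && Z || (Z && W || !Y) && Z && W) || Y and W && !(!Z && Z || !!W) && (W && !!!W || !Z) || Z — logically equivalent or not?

E1: !(!W && Z || (Z && W || !Y) && Z && W) || Y
    = !(!W && Z || Z && W) || Y   [absorption]
    = !Z || Y   [distribution]
E2: W && !(!Z && Z || !!W) && (W && !!!W || !Z) || Z
    = W && !!!W && (W && !!!W || !Z) || Z   [complement / identity]
    = W && !!!W || Z   [absorption]
    = W && !W || Z   [double negation]
    = Z   [complement / identity]
These differ: at W=0, Y=0, Z=0, E1 = 1 but E2 = 0.

No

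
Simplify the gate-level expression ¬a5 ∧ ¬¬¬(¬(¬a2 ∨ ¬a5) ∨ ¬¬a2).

¬a5 ∧ ¬¬¬(¬(¬a2 ∨ ¬a5) ∨ ¬¬a2)
= ¬a5 ∧ ¬¬((¬a2 ∨ ¬a5) ∧ ¬a2)   — De Morgan
= ¬a5 ∧ ¬¬¬a2   — absorption
= ¬a5 ∧ ¬a2   — double negation

¬a5 ∧ ¬a2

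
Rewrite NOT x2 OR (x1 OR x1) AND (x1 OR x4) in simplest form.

NOT x2 OR x1

NOT x2 OR (x1 OR x1) AND (x1 OR x4)
= NOT x2 OR x1 OR x1 AND x4   — distribution
= NOT x2 OR x1   — absorption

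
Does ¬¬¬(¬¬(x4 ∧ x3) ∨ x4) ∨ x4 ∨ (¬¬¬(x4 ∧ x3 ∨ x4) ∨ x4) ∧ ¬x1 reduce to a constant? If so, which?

¬¬¬(¬¬(x4 ∧ x3) ∨ x4) ∨ x4 ∨ (¬¬¬(x4 ∧ x3 ∨ x4) ∨ x4) ∧ ¬x1
= ¬¬¬(x4 ∧ x3 ∨ x4) ∨ x4 ∨ (¬¬¬(x4 ∧ x3 ∨ x4) ∨ x4) ∧ ¬x1   — double negation
= ¬¬¬(x4 ∧ x3 ∨ x4) ∨ x4   — absorption
= ¬(x4 ∧ x3 ∨ x4) ∨ x4   — double negation
= ¬x4 ∨ x4   — absorption
= True   — complement

yes, True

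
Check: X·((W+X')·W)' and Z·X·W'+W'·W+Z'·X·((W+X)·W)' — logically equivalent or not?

E1: X·((W+X')·W)'
    = X·W'   [absorption]
E2: Z·X·W'+W'·W+Z'·X·((W+X)·W)'
    = Z·X·W'+W'·W+Z'·X·W'   [absorption]
    = Z·X·W'+Z'·X·W'   [complement / identity]
    = X·W'   [distribution]
Both reduce to X·W', so they are equivalent.

Yes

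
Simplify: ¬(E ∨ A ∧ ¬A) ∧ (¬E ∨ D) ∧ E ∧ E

False

¬(E ∨ A ∧ ¬A) ∧ (¬E ∨ D) ∧ E ∧ E
= ¬(E ∨ A ∧ ¬A) ∧ (¬E ∨ D) ∧ E
= ¬E ∧ (¬E ∨ D) ∧ E
= ¬E ∧ E
= False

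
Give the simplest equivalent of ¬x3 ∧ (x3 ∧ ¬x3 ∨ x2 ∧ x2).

¬x3 ∧ (x3 ∧ ¬x3 ∨ x2 ∧ x2)
= ¬x3 ∧ x2 ∧ x2   (complement / identity)
= ¬x3 ∧ x2   (idempotence)

¬x3 ∧ x2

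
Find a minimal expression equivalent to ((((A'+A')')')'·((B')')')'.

((((A'+A')')')'·((B')')')'
= ((((A'+A')')')'·B')'   [double negation]
= ((A'+A')')'+B   [De Morgan]
= ((A')')'+B   [idempotence]
= A'+B   [double negation]

A'+B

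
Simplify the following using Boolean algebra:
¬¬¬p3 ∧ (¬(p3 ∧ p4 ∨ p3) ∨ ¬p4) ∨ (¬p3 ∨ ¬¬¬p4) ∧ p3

¬¬¬p3 ∧ (¬(p3 ∧ p4 ∨ p3) ∨ ¬p4) ∨ (¬p3 ∨ ¬¬¬p4) ∧ p3
= ¬p3 ∧ (¬(p3 ∧ p4 ∨ p3) ∨ ¬p4) ∨ (¬p3 ∨ ¬¬¬p4) ∧ p3   — double negation
= ¬p3 ∧ (¬(p3 ∧ p4 ∨ p3) ∨ ¬p4) ∨ (¬p3 ∨ ¬p4) ∧ p3   — double negation
= ¬p3 ∧ (¬p3 ∨ ¬p4) ∨ (¬p3 ∨ ¬p4) ∧ p3   — absorption
= ¬p3 ∨ ¬p4   — distribution

¬p3 ∨ ¬p4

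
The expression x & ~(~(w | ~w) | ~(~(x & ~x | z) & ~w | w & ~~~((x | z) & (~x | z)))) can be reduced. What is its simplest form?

x & ~z

x & ~(~(w | ~w) | ~(~(x & ~x | z) & ~w | w & ~~~((x | z) & (~x | z))))
= x & ~(~(w | ~w) | ~(~(x & ~x | z) & ~w | w & ~~~(x & ~x | z)))   — distribution
= x & ~(~(w | ~w) | ~(~(x & ~x | z) & ~w | w & ~(x & ~x | z)))   — double negation
= x & (w | ~w) & (~(x & ~x | z) & ~w | w & ~(x & ~x | z))   — De Morgan
= x & (w | ~w) & ~(x & ~x | z)   — distribution
= x & (w | ~w) & ~z   — complement / identity
= x & ~z   — complement / identity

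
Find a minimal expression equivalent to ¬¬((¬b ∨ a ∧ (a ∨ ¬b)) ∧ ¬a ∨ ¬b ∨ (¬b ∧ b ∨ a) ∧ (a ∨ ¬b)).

¬b ∨ a

¬¬((¬b ∨ a ∧ (a ∨ ¬b)) ∧ ¬a ∨ ¬b ∨ (¬b ∧ b ∨ a) ∧ (a ∨ ¬b))
= ¬¬((¬b ∨ a ∧ (a ∨ ¬b)) ∧ ¬a ∨ ¬b ∨ a ∧ (a ∨ ¬b))
= ¬¬(¬b ∨ a ∧ (a ∨ ¬b))
= ¬¬(¬b ∨ a)
= ¬b ∨ a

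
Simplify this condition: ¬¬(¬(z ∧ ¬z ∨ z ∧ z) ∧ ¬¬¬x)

¬¬(¬(z ∧ ¬z ∨ z ∧ z) ∧ ¬¬¬x)
= ¬¬(¬z ∧ ¬¬¬x)   [distribution]
= ¬¬(¬z ∧ ¬x)   [double negation]
= ¬z ∧ ¬x   [double negation]

¬z ∧ ¬x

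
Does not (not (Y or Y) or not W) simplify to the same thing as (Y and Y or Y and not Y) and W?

Yes

E1: not (not (Y or Y) or not W)
    = not (not Y or not W)   — idempotence
    = Y and W   — De Morgan
E2: (Y and Y or Y and not Y) and W
    = Y and W   — distribution
Both reduce to Y and W, so they are equivalent.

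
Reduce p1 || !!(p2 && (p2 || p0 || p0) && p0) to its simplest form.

p1 || !!(p2 && (p2 || p0 || p0) && p0)
= p1 || !!(p2 && (p2 || p0) && p0)   [idempotence]
= p1 || !!(p2 && p0)   [absorption]
= p1 || p2 && p0   [double negation]

p1 || p2 && p0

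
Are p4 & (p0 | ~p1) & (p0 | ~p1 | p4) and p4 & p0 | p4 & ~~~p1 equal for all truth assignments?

E1: p4 & (p0 | ~p1) & (p0 | ~p1 | p4)
    = p4 & (p0 | ~p1)   (absorption)
E2: p4 & p0 | p4 & ~~~p1
    = p4 & (p0 | ~~~p1)   (distribution)
    = p4 & (p0 | ~p1)   (double negation)
Both reduce to p4 & (p0 | ~p1), so they are equivalent.

Yes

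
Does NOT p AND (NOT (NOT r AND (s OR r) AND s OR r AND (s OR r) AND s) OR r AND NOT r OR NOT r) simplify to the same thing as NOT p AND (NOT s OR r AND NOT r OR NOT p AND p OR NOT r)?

Yes

E1: NOT p AND (NOT (NOT r AND (s OR r) AND s OR r AND (s OR r) AND s) OR r AND NOT r OR NOT r)
    = NOT p AND (NOT (NOT r AND (s OR r) AND s OR r AND (s OR r) AND s) OR NOT r)   [complement / identity]
    = NOT p AND (NOT ((s OR r) AND s) OR NOT r)   [distribution]
    = NOT p AND (NOT s OR NOT r)   [absorption]
E2: NOT p AND (NOT s OR r AND NOT r OR NOT p AND p OR NOT r)
    = NOT p AND (NOT s OR r AND NOT r OR NOT r)   [complement / identity]
    = NOT p AND (NOT s OR NOT r)   [complement / identity]
Both reduce to NOT p AND (NOT s OR NOT r), so they are equivalent.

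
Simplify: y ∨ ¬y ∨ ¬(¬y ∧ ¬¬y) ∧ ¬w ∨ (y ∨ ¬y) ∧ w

True

y ∨ ¬y ∨ ¬(¬y ∧ ¬¬y) ∧ ¬w ∨ (y ∨ ¬y) ∧ w
= y ∨ ¬y ∨ (y ∨ ¬y) ∧ ¬w ∨ (y ∨ ¬y) ∧ w   [De Morgan]
= y ∨ ¬y ∨ (y ∨ ¬y) ∧ w   [absorption]
= y ∨ ¬y   [absorption]
= True   [complement]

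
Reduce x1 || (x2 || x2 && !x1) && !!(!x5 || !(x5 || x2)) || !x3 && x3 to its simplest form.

x1 || x2 && !x5

x1 || (x2 || x2 && !x1) && !!(!x5 || !(x5 || x2)) || !x3 && x3
= x1 || x2 && !!(!x5 || !(x5 || x2)) || !x3 && x3   — absorption
= x1 || x2 && !(x5 && (x5 || x2)) || !x3 && x3   — De Morgan
= x1 || x2 && !(x5 && (x5 || x2))   — complement / identity
= x1 || x2 && !x5   — absorption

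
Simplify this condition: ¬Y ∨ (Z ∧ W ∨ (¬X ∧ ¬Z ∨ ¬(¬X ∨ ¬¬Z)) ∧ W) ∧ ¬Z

¬Y ∨ (Z ∧ W ∨ (¬X ∧ ¬Z ∨ ¬(¬X ∨ ¬¬Z)) ∧ W) ∧ ¬Z
= ¬Y ∨ (Z ∧ W ∨ (¬X ∧ ¬Z ∨ X ∧ ¬Z) ∧ W) ∧ ¬Z   (De Morgan)
= ¬Y ∨ (Z ∧ W ∨ ¬Z ∧ W) ∧ ¬Z   (distribution)
= ¬Y ∨ W ∧ ¬Z   (distribution)

¬Y ∨ W ∧ ¬Z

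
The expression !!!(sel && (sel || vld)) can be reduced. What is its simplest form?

!sel

!!!(sel && (sel || vld))
= !!!sel   — absorption
= !sel   — double negation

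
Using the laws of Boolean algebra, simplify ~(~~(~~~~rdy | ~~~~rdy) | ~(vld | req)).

~rdy & (vld | req)

~(~~(~~~~rdy | ~~~~rdy) | ~(vld | req))
= ~(~~~~~~rdy | ~(vld | req))   (idempotence)
= ~(~~~~rdy | ~(vld | req))   (double negation)
= ~(~~rdy | ~(vld | req))   (double negation)
= ~rdy & (vld | req)   (De Morgan)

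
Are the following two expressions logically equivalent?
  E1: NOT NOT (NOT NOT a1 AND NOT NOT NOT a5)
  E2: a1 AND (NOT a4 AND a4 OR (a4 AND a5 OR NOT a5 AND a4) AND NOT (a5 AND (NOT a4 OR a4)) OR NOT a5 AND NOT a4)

Yes

E1: NOT NOT (NOT NOT a1 AND NOT NOT NOT a5)
    = NOT (NOT a1 OR NOT NOT a5)   (De Morgan)
    = a1 AND NOT a5   (De Morgan)
E2: a1 AND (NOT a4 AND a4 OR (a4 AND a5 OR NOT a5 AND a4) AND NOT (a5 AND (NOT a4 OR a4)) OR NOT a5 AND NOT a4)
    = a1 AND (NOT a4 AND a4 OR (a4 AND a5 OR NOT a5 AND a4) AND NOT a5 OR NOT a5 AND NOT a4)   (complement / identity)
    = a1 AND (NOT a4 AND a4 OR a4 AND NOT a5 OR NOT a5 AND NOT a4)   (distribution)
    = a1 AND (a4 AND NOT a5 OR NOT a5 AND NOT a4)   (complement / identity)
    = a1 AND NOT a5   (distribution)
Both reduce to a1 AND NOT a5, so they are equivalent.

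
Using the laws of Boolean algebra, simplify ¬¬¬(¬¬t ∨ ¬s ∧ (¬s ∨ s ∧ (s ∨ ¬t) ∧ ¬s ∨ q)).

¬¬¬(¬¬t ∨ ¬s ∧ (¬s ∨ s ∧ (s ∨ ¬t) ∧ ¬s ∨ q))
= ¬¬¬(¬¬t ∨ ¬s ∧ (¬s ∨ s ∧ ¬s ∨ q))   (absorption)
= ¬¬¬(¬¬t ∨ ¬s ∧ (¬s ∨ q))   (complement / identity)
= ¬(¬¬t ∨ ¬s ∧ (¬s ∨ q))   (double negation)
= ¬(¬¬t ∨ ¬s)   (absorption)
= ¬t ∧ s   (De Morgan)

¬t ∧ s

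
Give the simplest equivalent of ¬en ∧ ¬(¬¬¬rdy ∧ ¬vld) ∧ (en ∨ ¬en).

¬en ∧ ¬(¬¬¬rdy ∧ ¬vld) ∧ (en ∨ ¬en)
= ¬en ∧ ¬(¬¬¬rdy ∧ ¬vld)
= ¬en ∧ ¬(¬rdy ∧ ¬vld)
= ¬en ∧ (rdy ∨ vld)

¬en ∧ (rdy ∨ vld)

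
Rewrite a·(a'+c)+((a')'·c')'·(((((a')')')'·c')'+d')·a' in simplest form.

a'+c

a·(a'+c)+((a')'·c')'·(((((a')')')'·c')'+d')·a'
= a·(a'+c)+((a')'·c')'·(((a')'·c')'+d')·a'
= a·(a'+c)+((a')'·c')'·a'
= a·(a'+c)+(a'+c)·a'
= a'+c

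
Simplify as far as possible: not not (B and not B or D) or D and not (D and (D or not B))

not not (B and not B or D) or D and not (D and (D or not B))
= not not (B and not B or D) or D and not D   — absorption
= not not (B and not B or D)   — complement / identity
= B and not B or D   — double negation
= D   — complement / identity

D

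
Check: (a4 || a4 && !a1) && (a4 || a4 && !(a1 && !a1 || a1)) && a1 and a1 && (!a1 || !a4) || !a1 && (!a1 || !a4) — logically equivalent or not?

E1: (a4 || a4 && !a1) && (a4 || a4 && !(a1 && !a1 || a1)) && a1
    = (a4 || a4 && !a1) && (a4 || a4 && !a1) && a1   — complement / identity
    = (a4 || a4 && !a1) && a1   — idempotence
    = a4 && a1   — absorption
E2: a1 && (!a1 || !a4) || !a1 && (!a1 || !a4)
    = !a1 || !a4   — distribution
These differ: at a1=0, a4=0, E1 = 0 but E2 = 1.

No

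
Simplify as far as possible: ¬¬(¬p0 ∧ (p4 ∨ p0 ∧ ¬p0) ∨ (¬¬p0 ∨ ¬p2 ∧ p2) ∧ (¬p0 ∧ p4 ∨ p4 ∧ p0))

p4

¬¬(¬p0 ∧ (p4 ∨ p0 ∧ ¬p0) ∨ (¬¬p0 ∨ ¬p2 ∧ p2) ∧ (¬p0 ∧ p4 ∨ p4 ∧ p0))
= ¬¬(¬p0 ∧ (p4 ∨ p0 ∧ ¬p0) ∨ (¬¬p0 ∨ ¬p2 ∧ p2) ∧ p4)   — distribution
= ¬¬(¬p0 ∧ p4 ∨ (¬¬p0 ∨ ¬p2 ∧ p2) ∧ p4)   — complement / identity
= ¬¬(¬p0 ∧ p4 ∨ ¬¬p0 ∧ p4)   — complement / identity
= ¬¬(¬p0 ∧ p4 ∨ p0 ∧ p4)   — double negation
= ¬¬p4   — distribution
= p4   — double negation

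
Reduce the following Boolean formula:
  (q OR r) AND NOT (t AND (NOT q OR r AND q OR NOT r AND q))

(q OR r) AND NOT t

(q OR r) AND NOT (t AND (NOT q OR r AND q OR NOT r AND q))
= (q OR r) AND NOT (t AND (NOT q OR q))   — distribution
= (q OR r) AND NOT t   — complement / identity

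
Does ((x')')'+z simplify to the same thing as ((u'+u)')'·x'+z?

Yes

E1: ((x')')'+z
    = x'+z
E2: ((u'+u)')'·x'+z
    = (u'+u)·x'+z
    = x'+z
Both reduce to x'+z, so they are equivalent.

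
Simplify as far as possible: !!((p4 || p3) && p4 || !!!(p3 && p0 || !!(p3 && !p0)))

p4 || !p3

!!((p4 || p3) && p4 || !!!(p3 && p0 || !!(p3 && !p0)))
= !!((p4 || p3) && p4 || !!!(p3 && p0 || p3 && !p0))   — double negation
= !!(p4 || !!!(p3 && p0 || p3 && !p0))   — absorption
= !!(p4 || !!!p3)   — distribution
= !!(p4 || !p3)   — double negation
= p4 || !p3   — double negation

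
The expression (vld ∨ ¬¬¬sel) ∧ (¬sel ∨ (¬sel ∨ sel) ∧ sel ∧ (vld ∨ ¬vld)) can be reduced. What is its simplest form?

(vld ∨ ¬¬¬sel) ∧ (¬sel ∨ (¬sel ∨ sel) ∧ sel ∧ (vld ∨ ¬vld))
= (vld ∨ ¬¬¬sel) ∧ (¬sel ∨ sel ∧ (vld ∨ ¬vld))   — complement / identity
= (vld ∨ ¬¬¬sel) ∧ (¬sel ∨ sel)   — complement / identity
= vld ∨ ¬¬¬sel   — complement / identity
= vld ∨ ¬sel   — double negation

vld ∨ ¬sel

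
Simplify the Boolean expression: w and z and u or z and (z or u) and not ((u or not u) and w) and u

w and z and u or z and (z or u) and not ((u or not u) and w) and u
= w and z and u or z and (z or u) and not w and u   [complement / identity]
= (w and z or z and (z or u) and not w) and u   [distribution]
= (w and z or z and not w) and u   [absorption]
= z and u   [distribution]

z and u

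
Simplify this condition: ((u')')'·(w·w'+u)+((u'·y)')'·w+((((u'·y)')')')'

((u')')'·(w·w'+u)+((u'·y)')'·w+((((u'·y)')')')'
= ((u')')'·(w·w'+u)+((u'·y)')'·w+((u'·y)')'   (double negation)
= u'·(w·w'+u)+((u'·y)')'·w+((u'·y)')'   (double negation)
= u'·(w·w'+u)+((u'·y)')'   (absorption)
= u'·u+((u'·y)')'   (complement / identity)
= u'·u+u'·y   (double negation)
= u'·y   (complement / identity)

u'·y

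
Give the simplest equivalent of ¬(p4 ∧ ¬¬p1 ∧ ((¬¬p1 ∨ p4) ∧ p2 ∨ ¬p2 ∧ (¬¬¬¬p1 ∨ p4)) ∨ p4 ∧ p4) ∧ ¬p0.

¬p4 ∧ ¬p0

¬(p4 ∧ ¬¬p1 ∧ ((¬¬p1 ∨ p4) ∧ p2 ∨ ¬p2 ∧ (¬¬¬¬p1 ∨ p4)) ∨ p4 ∧ p4) ∧ ¬p0
= ¬(p4 ∧ ¬¬p1 ∧ ((¬¬p1 ∨ p4) ∧ p2 ∨ ¬p2 ∧ (¬¬p1 ∨ p4)) ∨ p4 ∧ p4) ∧ ¬p0   — double negation
= ¬(p4 ∧ ¬¬p1 ∧ (¬¬p1 ∨ p4) ∨ p4 ∧ p4) ∧ ¬p0   — distribution
= ¬(p4 ∧ ¬¬p1 ∨ p4 ∧ p4) ∧ ¬p0   — absorption
= ¬(p4 ∧ ¬¬p1 ∨ p4) ∧ ¬p0   — idempotence
= ¬(p4 ∧ p1 ∨ p4) ∧ ¬p0   — double negation
= ¬p4 ∧ ¬p0   — absorption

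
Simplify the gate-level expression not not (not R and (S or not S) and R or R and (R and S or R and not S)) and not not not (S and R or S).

not not (not R and (S or not S) and R or R and (R and S or R and not S)) and not not not (S and R or S)
= not not (not R and (S or not S) and R or R and R) and not not not (S and R or S)
= not not (not R and (S or not S) and R or R and R) and not (S and R or S)
= not not (not R and (S or not S) and R or R and R) and not S
= not not (not R and R or R and R) and not S
= not not R and not S
= R and not S

R and not S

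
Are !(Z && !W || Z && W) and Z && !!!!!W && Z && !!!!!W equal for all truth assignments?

No

E1: !(Z && !W || Z && W)
    = !Z
E2: Z && !!!!!W && Z && !!!!!W
    = Z && !!!!!W
    = Z && !!!W
    = Z && !W
These differ: at W=0, Z=0, E1 = 1 but E2 = 0.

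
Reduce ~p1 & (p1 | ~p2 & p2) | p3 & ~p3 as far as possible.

~p1 & (p1 | ~p2 & p2) | p3 & ~p3
= ~p1 & p1 | p3 & ~p3   — complement / identity
= p3 & ~p3   — complement / identity
= 0   — complement

0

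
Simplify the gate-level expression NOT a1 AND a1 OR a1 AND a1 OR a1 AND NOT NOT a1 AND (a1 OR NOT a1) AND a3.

a1

NOT a1 AND a1 OR a1 AND a1 OR a1 AND NOT NOT a1 AND (a1 OR NOT a1) AND a3
= NOT a1 AND a1 OR a1 AND a1 OR a1 AND NOT NOT a1 AND a3   [complement / identity]
= NOT a1 AND a1 OR a1 AND a1 OR a1 AND a1 AND a3   [double negation]
= NOT a1 AND a1 OR a1 AND a1   [absorption]
= a1   [distribution]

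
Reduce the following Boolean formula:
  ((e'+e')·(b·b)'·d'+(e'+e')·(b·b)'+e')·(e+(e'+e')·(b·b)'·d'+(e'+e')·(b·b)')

e'·b'

((e'+e')·(b·b)'·d'+(e'+e')·(b·b)'+e')·(e+(e'+e')·(b·b)'·d'+(e'+e')·(b·b)')
= e'·e+(e'+e')·(b·b)'·d'+(e'+e')·(b·b)'   [distribution]
= e'·e+(e'+e')·(b·b)'   [absorption]
= e'·e+(e'+e')·b'   [idempotence]
= e'·e+e'·b'   [idempotence]
= e'·b'   [complement / identity]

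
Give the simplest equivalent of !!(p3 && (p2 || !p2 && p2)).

p3 && p2

!!(p3 && (p2 || !p2 && p2))
= !!(p3 && p2)   [complement / identity]
= p3 && p2   [double negation]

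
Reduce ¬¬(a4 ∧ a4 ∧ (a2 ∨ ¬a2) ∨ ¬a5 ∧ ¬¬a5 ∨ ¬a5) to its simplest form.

a4 ∨ ¬a5

¬¬(a4 ∧ a4 ∧ (a2 ∨ ¬a2) ∨ ¬a5 ∧ ¬¬a5 ∨ ¬a5)
= ¬¬(a4 ∧ a4 ∨ ¬a5 ∧ ¬¬a5 ∨ ¬a5)   — complement / identity
= ¬¬(a4 ∨ ¬a5 ∧ ¬¬a5 ∨ ¬a5)   — idempotence
= a4 ∨ ¬a5 ∧ ¬¬a5 ∨ ¬a5   — double negation
= a4 ∨ ¬a5 ∧ a5 ∨ ¬a5   — double negation
= a4 ∨ ¬a5   — complement / identity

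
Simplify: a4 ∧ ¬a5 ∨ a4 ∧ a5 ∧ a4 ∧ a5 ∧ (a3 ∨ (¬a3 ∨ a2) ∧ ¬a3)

a4 ∧ ¬a5 ∨ a4 ∧ a5 ∧ a4 ∧ a5 ∧ (a3 ∨ (¬a3 ∨ a2) ∧ ¬a3)
= a4 ∧ ¬a5 ∨ a4 ∧ a5 ∧ a4 ∧ a5 ∧ (a3 ∨ ¬a3)
= a4 ∧ ¬a5 ∨ a4 ∧ a5 ∧ a4 ∧ a5
= a4 ∧ ¬a5 ∨ a4 ∧ a5
= a4

a4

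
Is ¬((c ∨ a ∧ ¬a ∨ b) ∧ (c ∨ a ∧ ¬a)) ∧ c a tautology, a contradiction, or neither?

contradiction

¬((c ∨ a ∧ ¬a ∨ b) ∧ (c ∨ a ∧ ¬a)) ∧ c
= ¬(c ∨ a ∧ ¬a) ∧ c   (absorption)
= ¬c ∧ c   (complement / identity)
= False   (complement)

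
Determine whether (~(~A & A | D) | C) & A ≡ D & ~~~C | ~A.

E1: (~(~A & A | D) | C) & A
    = (~D | C) & A   — complement / identity
E2: D & ~~~C | ~A
    = D & ~C | ~A   — double negation
These differ: at A=0, C=1, D=1, E1 = 0 but E2 = 1.

No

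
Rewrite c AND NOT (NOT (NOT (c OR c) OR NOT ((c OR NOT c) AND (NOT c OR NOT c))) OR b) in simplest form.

c AND NOT b

c AND NOT (NOT (NOT (c OR c) OR NOT ((c OR NOT c) AND (NOT c OR NOT c))) OR b)
= c AND NOT (NOT (NOT (c OR c) OR NOT (c AND NOT c OR NOT c)) OR b)   (distribution)
= c AND NOT (NOT (NOT c OR NOT (c AND NOT c OR NOT c)) OR b)   (idempotence)
= c AND NOT (c AND (c AND NOT c OR NOT c) OR b)   (De Morgan)
= c AND NOT (c AND NOT c OR b)   (complement / identity)
= c AND NOT b   (complement / identity)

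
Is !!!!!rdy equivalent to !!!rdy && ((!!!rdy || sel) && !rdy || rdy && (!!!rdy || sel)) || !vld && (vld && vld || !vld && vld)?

E1: !!!!!rdy
    = !!!rdy   (double negation)
    = !rdy   (double negation)
E2: !!!rdy && ((!!!rdy || sel) && !rdy || rdy && (!!!rdy || sel)) || !vld && (vld && vld || !vld && vld)
    = !!!rdy && ((!!!rdy || sel) && !rdy || rdy && (!!!rdy || sel)) || !vld && vld   (distribution)
    = !!!rdy && ((!!!rdy || sel) && !rdy || rdy && (!!!rdy || sel))   (complement / identity)
    = !!!rdy && (!!!rdy || sel)   (distribution)
    = !!!rdy   (absorption)
    = !rdy   (double negation)
Both reduce to !rdy, so they are equivalent.

Yes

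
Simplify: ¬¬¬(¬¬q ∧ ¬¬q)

¬q

¬¬¬(¬¬q ∧ ¬¬q)
= ¬¬¬¬¬q
= ¬¬¬q
= ¬q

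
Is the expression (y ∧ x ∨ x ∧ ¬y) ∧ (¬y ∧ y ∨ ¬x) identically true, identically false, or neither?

identically false

(y ∧ x ∨ x ∧ ¬y) ∧ (¬y ∧ y ∨ ¬x)
= (y ∧ x ∨ x ∧ ¬y) ∧ ¬x   (complement / identity)
= x ∧ ¬x   (distribution)
= False   (complement)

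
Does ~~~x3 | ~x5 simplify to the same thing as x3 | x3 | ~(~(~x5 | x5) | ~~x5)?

E1: ~~~x3 | ~x5
    = ~x3 | ~x5   [double negation]
E2: x3 | x3 | ~(~(~x5 | x5) | ~~x5)
    = x3 | x3 | (~x5 | x5) & ~x5   [De Morgan]
    = x3 | x3 | ~x5   [complement / identity]
    = x3 | ~x5   [idempotence]
These differ: at x3=1, x5=1, E1 = 0 but E2 = 1.

No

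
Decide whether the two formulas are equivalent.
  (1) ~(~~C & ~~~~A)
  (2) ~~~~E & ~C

E1: ~(~~C & ~~~~A)
    = ~(~~C & ~~A)   — double negation
    = ~C | ~A   — De Morgan
E2: ~~~~E & ~C
    = ~~E & ~C   — double negation
    = E & ~C   — double negation
These differ: at A=0, C=0, E=0, E1 = 1 but E2 = 0.

No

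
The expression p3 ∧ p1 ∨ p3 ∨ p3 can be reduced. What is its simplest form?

p3

p3 ∧ p1 ∨ p3 ∨ p3
= p3 ∧ p1 ∨ p3   — idempotence
= p3   — absorption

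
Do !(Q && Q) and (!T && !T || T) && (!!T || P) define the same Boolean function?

No

E1: !(Q && Q)
    = !Q   — idempotence
E2: (!T && !T || T) && (!!T || P)
    = (!T || T) && (!!T || P)   — idempotence
    = !!T || P   — complement / identity
    = T || P   — double negation
These differ: at P=1, Q=1, T=0, E1 = 0 but E2 = 1.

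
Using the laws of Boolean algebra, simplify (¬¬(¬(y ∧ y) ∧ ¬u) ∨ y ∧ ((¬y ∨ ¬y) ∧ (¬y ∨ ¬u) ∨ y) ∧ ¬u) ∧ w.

(¬¬(¬(y ∧ y) ∧ ¬u) ∨ y ∧ ((¬y ∨ ¬y) ∧ (¬y ∨ ¬u) ∨ y) ∧ ¬u) ∧ w
= (¬¬(¬(y ∧ y) ∧ ¬u) ∨ y ∧ (¬y ∧ ¬u ∨ ¬y ∨ y) ∧ ¬u) ∧ w   — distribution
= (¬¬(¬(y ∧ y) ∧ ¬u) ∨ y ∧ (¬y ∨ y) ∧ ¬u) ∧ w   — absorption
= (¬¬(¬(y ∧ y) ∧ ¬u) ∨ y ∧ ¬u) ∧ w   — complement / identity
= (¬(y ∧ y) ∧ ¬u ∨ y ∧ ¬u) ∧ w   — double negation
= (¬y ∧ ¬u ∨ y ∧ ¬u) ∧ w   — idempotence
= ¬u ∧ w   — distribution

¬u ∧ w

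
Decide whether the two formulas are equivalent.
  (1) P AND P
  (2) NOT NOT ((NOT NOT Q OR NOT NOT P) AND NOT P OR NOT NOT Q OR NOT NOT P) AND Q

No

E1: P AND P
    = P   (idempotence)
E2: NOT NOT ((NOT NOT Q OR NOT NOT P) AND NOT P OR NOT NOT Q OR NOT NOT P) AND Q
    = NOT NOT (NOT NOT Q OR NOT NOT P) AND Q   (absorption)
    = NOT (NOT Q AND NOT P) AND Q   (De Morgan)
    = (Q OR P) AND Q   (De Morgan)
    = Q   (absorption)
These differ: at P=0, Q=1, E1 = 0 but E2 = 1.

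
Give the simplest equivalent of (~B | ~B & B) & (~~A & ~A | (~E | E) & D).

~B & D

(~B | ~B & B) & (~~A & ~A | (~E | E) & D)
= (~B | ~B & B) & (A & ~A | (~E | E) & D)   [double negation]
= ~B & (A & ~A | (~E | E) & D)   [complement / identity]
= ~B & (~E | E) & D   [complement / identity]
= ~B & D   [complement / identity]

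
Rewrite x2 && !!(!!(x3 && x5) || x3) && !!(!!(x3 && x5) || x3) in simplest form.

x2 && !!(!!(x3 && x5) || x3) && !!(!!(x3 && x5) || x3)
= x2 && !!(!!(x3 && x5) || x3)   — idempotence
= x2 && !!(x3 && x5 || x3)   — double negation
= x2 && !!x3   — absorption
= x2 && x3   — double negation

x2 && x3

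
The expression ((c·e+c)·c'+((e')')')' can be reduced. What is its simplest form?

e

((c·e+c)·c'+((e')')')'
= (c·c'+((e')')')'   (absorption)
= (c·c'+e')'   (double negation)
= (e')'   (complement / identity)
= e   (double negation)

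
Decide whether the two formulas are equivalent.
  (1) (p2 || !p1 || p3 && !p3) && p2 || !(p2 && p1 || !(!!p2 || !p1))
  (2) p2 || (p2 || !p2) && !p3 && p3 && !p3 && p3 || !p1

E1: (p2 || !p1 || p3 && !p3) && p2 || !(p2 && p1 || !(!!p2 || !p1))
    = (p2 || !p1 || p3 && !p3) && p2 || !(p2 && p1 || !p2 && p1)   — De Morgan
    = (p2 || !p1) && p2 || !(p2 && p1 || !p2 && p1)   — complement / identity
    = (p2 || !p1) && p2 || !p1   — distribution
    = p2 || !p1   — absorption
E2: p2 || (p2 || !p2) && !p3 && p3 && !p3 && p3 || !p1
    = p2 || !p3 && p3 && !p3 && p3 || !p1   — complement / identity
    = p2 || !p3 && p3 || !p1   — idempotence
    = p2 || !p1   — complement / identity
Both reduce to p2 || !p1, so they are equivalent.

Yes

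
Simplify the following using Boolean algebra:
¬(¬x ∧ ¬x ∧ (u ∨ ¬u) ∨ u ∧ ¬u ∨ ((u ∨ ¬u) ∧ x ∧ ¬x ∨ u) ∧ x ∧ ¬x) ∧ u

x ∧ u

¬(¬x ∧ ¬x ∧ (u ∨ ¬u) ∨ u ∧ ¬u ∨ ((u ∨ ¬u) ∧ x ∧ ¬x ∨ u) ∧ x ∧ ¬x) ∧ u
= ¬(¬x ∧ ¬x ∧ (u ∨ ¬u) ∨ ((u ∨ ¬u) ∧ x ∧ ¬x ∨ u) ∧ x ∧ ¬x) ∧ u
= ¬(¬x ∧ ¬x ∧ (u ∨ ¬u) ∨ (x ∧ ¬x ∨ u) ∧ x ∧ ¬x) ∧ u
= ¬(¬x ∧ ¬x ∨ (x ∧ ¬x ∨ u) ∧ x ∧ ¬x) ∧ u
= ¬(¬x ∧ ¬x ∨ x ∧ ¬x) ∧ u
= ¬¬x ∧ u
= x ∧ u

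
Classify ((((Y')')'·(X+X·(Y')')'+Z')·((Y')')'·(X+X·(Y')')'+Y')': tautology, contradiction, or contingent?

((((Y')')'·(X+X·(Y')')'+Z')·((Y')')'·(X+X·(Y')')'+Y')'
= (((Y')')'·(X+X·(Y')')'+Y')'   (absorption)
= (((Y')')'·(X+X·Y)'+Y')'   (double negation)
= (Y'·(X+X·Y)'+Y')'   (double negation)
= (Y'·X'+Y')'   (absorption)
= (Y')'   (absorption)
= Y   (double negation)
This depends on Y, so it is not a constant.

contingent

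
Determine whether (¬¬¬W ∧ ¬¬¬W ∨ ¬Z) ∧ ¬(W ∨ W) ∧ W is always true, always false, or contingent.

always false

(¬¬¬W ∧ ¬¬¬W ∨ ¬Z) ∧ ¬(W ∨ W) ∧ W
= (¬¬¬W ∧ ¬¬¬W ∨ ¬Z) ∧ ¬W ∧ W
= (¬¬¬W ∨ ¬Z) ∧ ¬W ∧ W
= (¬W ∨ ¬Z) ∧ ¬W ∧ W
= ¬W ∧ W
= False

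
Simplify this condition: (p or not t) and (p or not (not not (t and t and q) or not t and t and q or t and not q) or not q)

(p or not t) and (p or not (not not (t and t and q) or not t and t and q or t and not q) or not q)
= (p or not t) and (p or not (t and t and q or not t and t and q or t and not q) or not q)
= (p or not t) and (p or not (t and q or t and not q) or not q)
= (p or not t) and (p or not t or not q)
= p or not t

p or not t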